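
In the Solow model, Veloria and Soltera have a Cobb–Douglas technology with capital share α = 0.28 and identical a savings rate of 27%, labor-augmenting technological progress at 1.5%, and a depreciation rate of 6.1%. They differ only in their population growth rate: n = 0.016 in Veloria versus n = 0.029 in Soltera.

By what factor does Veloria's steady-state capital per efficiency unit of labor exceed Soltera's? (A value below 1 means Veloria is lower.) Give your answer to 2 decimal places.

k*_V / k*_S ≈ 1.20

Steady-state k* = [s/(n + g + δ)]^(1/(1−α)), so the ratio is [ (s_V/(n + g + δ)_V) / (s_S/(n + g + δ)_S) ]^1.3889.
s_V/(n + g + δ)_V = 0.27/0.092 = 2.9348; s_S/(n + g + δ)_S = 0.27/0.105 = 2.5714.
Ratio = (2.9348/2.5714)^1.3889 = 1.1413^1.3889 ≈ 1.2015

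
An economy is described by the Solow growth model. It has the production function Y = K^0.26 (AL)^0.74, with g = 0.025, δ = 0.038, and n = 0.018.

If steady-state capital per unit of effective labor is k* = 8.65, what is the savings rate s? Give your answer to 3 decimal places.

At the steady state, Δk = 0, so s·k^α = (n + g + δ)·k.
So s / (n + g + δ) = (k*)^(1−α) = 8.65^0.74 = 4.9362.
Therefore s = 4.9362 × (n + g + δ) = 4.9362 × 0.081 = 0.3998.

s ≈ 0.400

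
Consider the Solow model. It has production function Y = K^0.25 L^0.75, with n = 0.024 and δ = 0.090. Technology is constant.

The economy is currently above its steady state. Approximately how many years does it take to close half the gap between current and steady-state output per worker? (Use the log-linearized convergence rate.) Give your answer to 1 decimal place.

Near the steady state the convergence rate is λ = (1 − α)(n + δ).
λ = (1 − 0.25) × 0.114 = 0.75 × 0.114 = 0.0855
Half-life = ln 2 / λ = 0.6931 / 0.0855 ≈ 8.11 years

t_½ ≈ 8.1 years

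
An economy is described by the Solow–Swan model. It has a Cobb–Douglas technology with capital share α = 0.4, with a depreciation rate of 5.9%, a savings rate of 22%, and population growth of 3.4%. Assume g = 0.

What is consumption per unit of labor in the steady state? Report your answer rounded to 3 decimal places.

c* ≈ 1.385

At the steady state, Δk = 0, so s·k^α = (n + δ)·k.
Rearranging, k^(1−α) = s / (n + δ).
k^0.6 = 0.22 / (0.034 + 0.059) = 0.22 / 0.093 = 2.3656
k* = 2.3656^(1/0.6) ≈ 4.1999
y* = (k*)^α = 4.1999^0.4 ≈ 1.7754
c* = (1 − s)·y* = (1 − 0.22) × 1.7754 ≈ 1.3848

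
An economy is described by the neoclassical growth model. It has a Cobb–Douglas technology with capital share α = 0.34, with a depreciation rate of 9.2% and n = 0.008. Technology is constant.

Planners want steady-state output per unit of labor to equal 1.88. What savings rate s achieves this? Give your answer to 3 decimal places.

Steady state requires s·f(k) = (n + δ)·k, i.e. s·k^α = (n + δ)·k.
Since y* = [s/(n + δ)]^(α/(1−α)), we have s/(n + δ) = (y*)^((1−α)/α) = 1.88^1.9412 = 3.4056.
Therefore s = 3.4056 × (n + δ) = 3.4056 × 0.100 = 0.3406.

s ≈ 0.341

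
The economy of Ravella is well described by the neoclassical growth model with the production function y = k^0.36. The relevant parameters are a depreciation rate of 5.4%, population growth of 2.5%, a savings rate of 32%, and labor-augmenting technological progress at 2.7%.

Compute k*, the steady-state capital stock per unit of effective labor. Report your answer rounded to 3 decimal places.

k* ≈ 5.620

At the steady state, Δk = 0, so s·k^α = (n + g + δ)·k.
Rearranging, k^(1−α) = s / (n + g + δ).
k^0.64 = 0.32 / (0.025 + 0.027 + 0.054) = 0.32 / 0.106 = 3.0189
k* = 3.0189^(1/0.64) ≈ 5.6204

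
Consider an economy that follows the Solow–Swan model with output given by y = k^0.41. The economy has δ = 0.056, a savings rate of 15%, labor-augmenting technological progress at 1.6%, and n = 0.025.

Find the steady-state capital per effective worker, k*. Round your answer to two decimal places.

k* ≈ 2.09

At the steady state, Δk = 0, so s·k^α = (n + g + δ)·k.
Rearranging, k^(1−α) = s / (n + g + δ).
k^0.59 = 0.15 / (0.025 + 0.016 + 0.056) = 0.15 / 0.097 = 1.5464
k* = 1.5464^(1/0.59) ≈ 2.0936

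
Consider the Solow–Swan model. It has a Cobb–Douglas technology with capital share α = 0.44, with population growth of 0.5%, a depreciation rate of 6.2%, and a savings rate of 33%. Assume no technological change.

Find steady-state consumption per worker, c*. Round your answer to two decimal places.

At the steady state, Δk = 0, so s·k^α = (n + δ)·k.
Rearranging, k^(1−α) = s / (n + δ).
k^0.56 = 0.33 / (0.005 + 0.062) = 0.33 / 0.067 = 4.9254
k* = 4.9254^(1/0.56) ≈ 17.2386
y* = (k*)^α = 17.2386^0.44 ≈ 3.4999
c* = (1 − s)·y* = (1 − 0.33) × 3.4999 ≈ 2.3449

c* ≈ 2.34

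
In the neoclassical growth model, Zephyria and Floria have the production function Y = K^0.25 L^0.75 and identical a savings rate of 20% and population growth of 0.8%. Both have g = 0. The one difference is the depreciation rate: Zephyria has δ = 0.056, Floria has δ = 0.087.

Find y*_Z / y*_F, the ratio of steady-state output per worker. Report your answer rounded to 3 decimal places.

y*_Z / y*_F ≈ 1.141

Steady-state y* = [s/(n + δ)]^(α/(1−α)), so the ratio is [ (s_Z/(n + δ)_Z) / (s_F/(n + δ)_F) ]^0.3333.
s_Z/(n + δ)_Z = 0.20/0.064 = 3.1250; s_F/(n + δ)_F = 0.20/0.095 = 2.1053.
Ratio = (3.1250/2.1053)^0.3333 = 1.4843^0.3333 ≈ 1.1407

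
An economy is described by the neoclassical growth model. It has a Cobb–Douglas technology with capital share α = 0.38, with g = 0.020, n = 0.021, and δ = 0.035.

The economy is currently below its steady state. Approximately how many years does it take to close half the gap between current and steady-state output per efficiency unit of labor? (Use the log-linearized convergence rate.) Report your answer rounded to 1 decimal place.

Near the steady state the convergence rate is λ = (1 − α)(n + g + δ).
λ = (1 − 0.38) × 0.076 = 0.62 × 0.076 = 0.04712
Half-life = ln 2 / λ = 0.6931 / 0.04712 ≈ 14.71 years

about 14.7 years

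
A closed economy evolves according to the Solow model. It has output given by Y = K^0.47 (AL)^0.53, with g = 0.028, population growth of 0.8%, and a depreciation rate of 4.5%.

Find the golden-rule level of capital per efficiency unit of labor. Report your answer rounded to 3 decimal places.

The golden rule sets f'(k) = n + g + δ, i.e. α·k^(α−1) = n + g + δ.
So k^(1−α) = α / (n + g + δ) = 0.47 / 0.081 = 5.8025.
k_gold = 5.8025^(1/0.53) ≈ 27.5920

k_gold ≈ 27.592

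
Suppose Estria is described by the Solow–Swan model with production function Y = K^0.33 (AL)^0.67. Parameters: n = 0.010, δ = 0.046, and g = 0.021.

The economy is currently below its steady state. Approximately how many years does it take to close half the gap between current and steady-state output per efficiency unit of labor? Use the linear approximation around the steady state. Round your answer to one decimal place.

Near the steady state the convergence rate is λ = (1 − α)(n + g + δ).
λ = (1 − 0.33) × 0.077 = 0.67 × 0.077 = 0.05159
Half-life = ln 2 / λ = 0.6931 / 0.05159 ≈ 13.43 years

t_½ ≈ 13.4 years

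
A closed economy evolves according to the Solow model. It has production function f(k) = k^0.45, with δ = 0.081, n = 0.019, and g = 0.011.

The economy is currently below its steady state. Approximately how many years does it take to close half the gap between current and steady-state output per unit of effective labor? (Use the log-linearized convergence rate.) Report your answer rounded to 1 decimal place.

Near the steady state the convergence rate is λ = (1 − α)(n + g + δ).
λ = (1 − 0.45) × 0.111 = 0.55 × 0.111 = 0.06105
Half-life = ln 2 / λ = 0.6931 / 0.06105 ≈ 11.35 years

about 11.4 years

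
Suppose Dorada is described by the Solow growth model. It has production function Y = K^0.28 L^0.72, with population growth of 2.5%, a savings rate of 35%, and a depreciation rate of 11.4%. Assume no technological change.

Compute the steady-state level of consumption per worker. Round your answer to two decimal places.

c* = 0.93

Steady state requires s·f(k) = (n + δ)·k, i.e. s·k^α = (n + δ)·k.
Rearranging, k^(1−α) = s / (n + δ).
k^0.72 = 0.35 / (0.025 + 0.114) = 0.35 / 0.139 = 2.5180
k* = 2.5180^(1/0.72) ≈ 3.6060
y* = (k*)^α = 3.6060^0.28 ≈ 1.4321
c* = (1 − s)·y* = (1 − 0.35) × 1.4321 ≈ 0.9309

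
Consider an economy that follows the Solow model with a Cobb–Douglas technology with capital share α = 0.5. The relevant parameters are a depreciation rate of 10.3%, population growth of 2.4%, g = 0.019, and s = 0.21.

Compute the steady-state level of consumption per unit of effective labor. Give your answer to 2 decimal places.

At the steady state, Δk = 0, so s·k^α = (n + g + δ)·k.
Rearranging, k^(1−α) = s / (n + g + δ).
k^0.5 = 0.21 / (0.024 + 0.019 + 0.103) = 0.21 / 0.146 = 1.4384
k* = 1.4384^(1/0.5) ≈ 2.0690
y* = (k*)^α = 2.0690^0.5 ≈ 1.4384
c* = (1 − s)·y* = (1 − 0.21) × 1.4384 ≈ 1.1363

c* ≈ 1.14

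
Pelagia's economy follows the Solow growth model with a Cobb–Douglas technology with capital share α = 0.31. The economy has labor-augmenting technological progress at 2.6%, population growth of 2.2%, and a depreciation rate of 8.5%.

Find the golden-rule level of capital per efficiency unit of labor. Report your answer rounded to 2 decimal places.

The golden rule sets f'(k) = n + g + δ, i.e. α·k^(α−1) = n + g + δ.
So k^(1−α) = α / (n + g + δ) = 0.31 / 0.133 = 2.3308.
k_gold = 2.3308^(1/0.69) ≈ 3.4089

k_gold ≈ 3.41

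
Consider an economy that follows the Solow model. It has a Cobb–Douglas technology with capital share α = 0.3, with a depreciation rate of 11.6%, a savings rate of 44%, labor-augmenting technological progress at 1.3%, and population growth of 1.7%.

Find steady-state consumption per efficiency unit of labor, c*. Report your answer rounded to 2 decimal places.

In steady state, investment equals break-even investment: s·k^α = (n + g + δ)·k.
Dividing both sides by k: k^(1−α) = s / (n + g + δ).
k^0.7 = 0.44 / (0.017 + 0.013 + 0.116) = 0.44 / 0.146 = 3.0137
k* = 3.0137^(1/0.7) ≈ 4.8354
y* = (k*)^α = 4.8354^0.3 ≈ 1.6045
c* = (1 − s)·y* = (1 − 0.44) × 1.6045 ≈ 0.8985

c* ≈ 0.90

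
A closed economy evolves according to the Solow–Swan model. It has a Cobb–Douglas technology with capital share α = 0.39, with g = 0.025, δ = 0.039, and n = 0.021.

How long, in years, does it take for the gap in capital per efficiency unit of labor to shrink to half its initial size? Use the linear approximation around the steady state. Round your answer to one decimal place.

t_½ ≈ 13.4 years

Near the steady state the convergence rate is λ = (1 − α)(n + g + δ).
λ = (1 − 0.39) × 0.085 = 0.61 × 0.085 = 0.05185
Half-life = ln 2 / λ = 0.6931 / 0.05185 ≈ 13.37 years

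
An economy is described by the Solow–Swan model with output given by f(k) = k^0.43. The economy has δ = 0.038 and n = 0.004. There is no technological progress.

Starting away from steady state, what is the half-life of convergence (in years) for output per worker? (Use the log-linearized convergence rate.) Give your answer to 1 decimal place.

Near the steady state the convergence rate is λ = (1 − α)(n + δ).
λ = (1 − 0.43) × 0.042 = 0.57 × 0.042 = 0.02394
Half-life = ln 2 / λ = 0.6931 / 0.02394 ≈ 28.95 years

t_½ ≈ 29.0 years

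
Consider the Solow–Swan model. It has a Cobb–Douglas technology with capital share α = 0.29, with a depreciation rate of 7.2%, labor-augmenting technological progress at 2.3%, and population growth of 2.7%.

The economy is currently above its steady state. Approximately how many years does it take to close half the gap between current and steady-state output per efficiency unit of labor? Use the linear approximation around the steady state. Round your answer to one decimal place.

t_½ ≈ 8.0 years

Near the steady state the convergence rate is λ = (1 − α)(n + g + δ).
λ = (1 − 0.29) × 0.122 = 0.71 × 0.122 = 0.08662
Half-life = ln 2 / λ = 0.6931 / 0.08662 ≈ 8.00 years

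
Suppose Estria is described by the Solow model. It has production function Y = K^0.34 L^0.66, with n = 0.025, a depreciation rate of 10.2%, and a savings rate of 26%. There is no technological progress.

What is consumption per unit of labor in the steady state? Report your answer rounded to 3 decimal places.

c* = 1.070

In steady state, investment equals break-even investment: s·k^α = (n + δ)·k.
Dividing both sides by k: k^(1−α) = s / (n + δ).
k^0.66 = 0.26 / (0.025 + 0.102) = 0.26 / 0.127 = 2.0472
k* = 2.0472^(1/0.66) ≈ 2.9611
y* = (k*)^α = 2.9611^0.34 ≈ 1.4464
c* = (1 − s)·y* = (1 − 0.26) × 1.4464 ≈ 1.0703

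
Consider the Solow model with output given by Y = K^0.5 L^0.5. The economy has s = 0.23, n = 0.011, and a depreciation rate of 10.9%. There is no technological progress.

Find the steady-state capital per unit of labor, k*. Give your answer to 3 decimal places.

In steady state, investment equals break-even investment: s·k^α = (n + δ)·k.
Rearranging, k^(1−α) = s / (n + δ).
k^0.5 = 0.23 / (0.011 + 0.109) = 0.23 / 0.120 = 1.9167
k* = 1.9167^(1/0.5) ≈ 3.6737

k* = 3.674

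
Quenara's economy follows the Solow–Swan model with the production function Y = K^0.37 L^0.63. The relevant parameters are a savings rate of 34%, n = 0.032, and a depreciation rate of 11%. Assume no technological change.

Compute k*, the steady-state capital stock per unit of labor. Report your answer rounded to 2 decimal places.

At the steady state, Δk = 0, so s·k^α = (n + δ)·k.
Rearranging, k^(1−α) = s / (n + δ).
k^0.63 = 0.34 / (0.032 + 0.110) = 0.34 / 0.142 = 2.3944
k* = 2.3944^(1/0.63) ≈ 3.9985

k* ≈ 4.00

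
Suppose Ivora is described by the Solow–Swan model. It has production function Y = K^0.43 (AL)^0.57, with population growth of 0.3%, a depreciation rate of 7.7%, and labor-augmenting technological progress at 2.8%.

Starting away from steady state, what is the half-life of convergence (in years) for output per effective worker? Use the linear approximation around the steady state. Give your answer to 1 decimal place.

Near the steady state the convergence rate is λ = (1 − α)(n + g + δ).
λ = (1 − 0.43) × 0.108 = 0.57 × 0.108 = 0.06156
Half-life = ln 2 / λ = 0.6931 / 0.06156 ≈ 11.26 years

t_½ ≈ 11.3 years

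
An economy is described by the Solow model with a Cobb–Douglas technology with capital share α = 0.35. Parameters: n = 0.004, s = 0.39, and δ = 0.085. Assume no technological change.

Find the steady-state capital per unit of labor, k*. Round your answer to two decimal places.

k* ≈ 9.71

At the steady state, Δk = 0, so s·k^α = (n + δ)·k.
Dividing both sides by k: k^(1−α) = s / (n + δ).
k^0.65 = 0.39 / (0.004 + 0.085) = 0.39 / 0.089 = 4.3820
k* = 4.3820^(1/0.65) ≈ 9.7093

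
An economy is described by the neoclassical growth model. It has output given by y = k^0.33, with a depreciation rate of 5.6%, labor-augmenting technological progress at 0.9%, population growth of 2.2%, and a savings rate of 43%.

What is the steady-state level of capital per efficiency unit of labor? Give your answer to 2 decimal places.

k* ≈ 10.86

At the steady state, Δk = 0, so s·k^α = (n + g + δ)·k.
Dividing both sides by k: k^(1−α) = s / (n + g + δ).
k^0.67 = 0.43 / (0.022 + 0.009 + 0.056) = 0.43 / 0.087 = 4.9425
k* = 4.9425^(1/0.67) ≈ 10.8578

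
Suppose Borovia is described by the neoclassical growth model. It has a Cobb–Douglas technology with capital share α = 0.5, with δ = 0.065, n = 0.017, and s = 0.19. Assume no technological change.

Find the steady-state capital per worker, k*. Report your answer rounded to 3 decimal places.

Steady state requires s·f(k) = (n + δ)·k, i.e. s·k^α = (n + δ)·k.
Dividing both sides by k: k^(1−α) = s / (n + δ).
k^0.5 = 0.19 / (0.017 + 0.065) = 0.19 / 0.082 = 2.3171
k* = 2.3171^(1/0.5) ≈ 5.3690

k* = 5.369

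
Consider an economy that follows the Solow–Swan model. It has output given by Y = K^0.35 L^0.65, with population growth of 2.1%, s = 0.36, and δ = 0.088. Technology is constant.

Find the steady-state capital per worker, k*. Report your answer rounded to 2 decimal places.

At the steady state, Δk = 0, so s·k^α = (n + δ)·k.
Dividing both sides by k: k^(1−α) = s / (n + δ).
k^0.65 = 0.36 / (0.021 + 0.088) = 0.36 / 0.109 = 3.3028
k* = 3.3028^(1/0.65) ≈ 6.2846

k* ≈ 6.28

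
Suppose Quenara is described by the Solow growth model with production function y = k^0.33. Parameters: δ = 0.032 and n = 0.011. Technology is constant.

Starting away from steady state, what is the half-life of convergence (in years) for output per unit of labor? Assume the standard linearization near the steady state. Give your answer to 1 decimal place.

t_½ ≈ 24.1 years

Near the steady state the convergence rate is λ = (1 − α)(n + δ).
λ = (1 − 0.33) × 0.043 = 0.67 × 0.043 = 0.02881
Half-life = ln 2 / λ = 0.6931 / 0.02881 ≈ 24.06 years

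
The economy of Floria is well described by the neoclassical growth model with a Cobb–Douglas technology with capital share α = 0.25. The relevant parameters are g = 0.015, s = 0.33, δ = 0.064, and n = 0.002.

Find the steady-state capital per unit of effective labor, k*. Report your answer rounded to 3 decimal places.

k* = 6.507

In steady state, investment equals break-even investment: s·k^α = (n + g + δ)·k.
Rearranging, k^(1−α) = s / (n + g + δ).
k^0.75 = 0.33 / (0.002 + 0.015 + 0.064) = 0.33 / 0.081 = 4.0741
k* = 4.0741^(1/0.75) ≈ 6.5069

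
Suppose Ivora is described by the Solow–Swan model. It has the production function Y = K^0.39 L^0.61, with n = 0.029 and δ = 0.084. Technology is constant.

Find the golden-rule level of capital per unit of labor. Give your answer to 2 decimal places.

The golden rule sets f'(k) = n + δ, i.e. α·k^(α−1) = n + δ.
So k^(1−α) = α / (n + δ) = 0.39 / 0.113 = 3.4513.
k_gold = 3.4513^(1/0.61) ≈ 7.6197

k_gold ≈ 7.62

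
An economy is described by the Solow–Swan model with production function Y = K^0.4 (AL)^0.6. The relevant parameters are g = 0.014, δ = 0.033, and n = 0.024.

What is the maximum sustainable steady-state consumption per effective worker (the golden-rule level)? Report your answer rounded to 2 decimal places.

At the golden rule, f'(k) = n + g + δ, so α·k^(α−1) = n + g + δ and k_gold = (α/(n + g + δ))^(1/(1−α)).
k_gold = (0.4/0.071)^(1/0.6) = 5.6338^1.6667 ≈ 17.8386
c_gold = f(k_gold) − (n + g + δ)·k_gold = 3.1662 − 0.071×17.8386 ≈ 1.8997

c_gold ≈ 1.90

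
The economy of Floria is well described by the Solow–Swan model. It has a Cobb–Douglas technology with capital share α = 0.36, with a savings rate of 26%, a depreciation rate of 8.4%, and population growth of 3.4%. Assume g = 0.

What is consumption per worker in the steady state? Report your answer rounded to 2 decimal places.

At the steady state, Δk = 0, so s·k^α = (n + δ)·k.
Rearranging, k^(1−α) = s / (n + δ).
k^0.64 = 0.26 / (0.034 + 0.084) = 0.26 / 0.118 = 2.2034
k* = 2.2034^(1/0.64) ≈ 3.4362
y* = (k*)^α = 3.4362^0.36 ≈ 1.5595
c* = (1 − s)·y* = (1 − 0.26) × 1.5595 ≈ 1.1540

c* = 1.15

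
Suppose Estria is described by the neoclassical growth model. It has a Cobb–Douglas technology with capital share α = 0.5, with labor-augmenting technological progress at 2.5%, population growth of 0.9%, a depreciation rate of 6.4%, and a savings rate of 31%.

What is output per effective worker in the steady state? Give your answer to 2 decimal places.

At the steady state, Δk = 0, so s·k^α = (n + g + δ)·k.
Rearranging, k^(1−α) = s / (n + g + δ).
k^0.5 = 0.31 / (0.009 + 0.025 + 0.064) = 0.31 / 0.098 = 3.1633
k* = 3.1633^(1/0.5) ≈ 10.0065
y* = (k*)^α = 10.0065^0.5 ≈ 3.1633

y* ≈ 3.16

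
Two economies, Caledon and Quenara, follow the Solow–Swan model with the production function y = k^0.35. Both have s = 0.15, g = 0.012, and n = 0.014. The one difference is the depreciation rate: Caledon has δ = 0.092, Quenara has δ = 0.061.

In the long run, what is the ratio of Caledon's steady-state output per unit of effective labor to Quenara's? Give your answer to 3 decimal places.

Steady-state y* = [s/(n + g + δ)]^(α/(1−α)), so the ratio is [ (s_C/(n + g + δ)_C) / (s_Q/(n + g + δ)_Q) ]^0.5385.
s_C/(n + g + δ)_C = 0.15/0.118 = 1.2712; s_Q/(n + g + δ)_Q = 0.15/0.087 = 1.7241.
Ratio = (1.2712/1.7241)^0.5385 = 0.7373^0.5385 ≈ 0.8486

y*_C / y*_Q ≈ 0.849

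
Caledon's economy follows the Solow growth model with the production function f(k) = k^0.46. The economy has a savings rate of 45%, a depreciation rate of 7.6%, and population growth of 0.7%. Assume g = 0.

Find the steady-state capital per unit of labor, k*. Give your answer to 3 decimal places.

Steady state requires s·f(k) = (n + δ)·k, i.e. s·k^α = (n + δ)·k.
Rearranging, k^(1−α) = s / (n + δ).
k^0.54 = 0.45 / (0.007 + 0.076) = 0.45 / 0.083 = 5.4217
k* = 5.4217^(1/0.54) ≈ 22.8829

k* = 22.883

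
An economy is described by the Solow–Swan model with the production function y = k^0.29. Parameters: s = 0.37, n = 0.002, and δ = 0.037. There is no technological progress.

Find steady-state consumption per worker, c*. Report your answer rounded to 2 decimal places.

In steady state, investment equals break-even investment: s·k^α = (n + δ)·k.
Dividing both sides by k: k^(1−α) = s / (n + δ).
k^0.71 = 0.37 / (0.002 + 0.037) = 0.37 / 0.039 = 9.4872
k* = 9.4872^(1/0.71) ≈ 23.7821
y* = (k*)^α = 23.7821^0.29 ≈ 2.5068
c* = (1 − s)·y* = (1 − 0.37) × 2.5068 ≈ 1.5793

c* ≈ 1.58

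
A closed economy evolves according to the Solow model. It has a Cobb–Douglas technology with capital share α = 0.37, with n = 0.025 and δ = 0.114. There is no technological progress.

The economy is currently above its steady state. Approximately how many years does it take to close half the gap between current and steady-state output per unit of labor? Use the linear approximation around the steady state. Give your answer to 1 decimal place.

about 7.9 years

Near the steady state the convergence rate is λ = (1 − α)(n + δ).
λ = (1 − 0.37) × 0.139 = 0.63 × 0.139 = 0.08757
Half-life = ln 2 / λ = 0.6931 / 0.08757 ≈ 7.91 years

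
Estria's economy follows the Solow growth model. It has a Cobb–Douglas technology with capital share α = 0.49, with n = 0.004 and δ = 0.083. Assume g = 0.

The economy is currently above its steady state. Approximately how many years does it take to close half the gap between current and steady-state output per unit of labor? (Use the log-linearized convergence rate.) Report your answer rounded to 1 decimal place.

Near the steady state the convergence rate is λ = (1 − α)(n + δ).
λ = (1 − 0.49) × 0.087 = 0.51 × 0.087 = 0.04437
Half-life = ln 2 / λ = 0.6931 / 0.04437 ≈ 15.62 years

about 15.6 years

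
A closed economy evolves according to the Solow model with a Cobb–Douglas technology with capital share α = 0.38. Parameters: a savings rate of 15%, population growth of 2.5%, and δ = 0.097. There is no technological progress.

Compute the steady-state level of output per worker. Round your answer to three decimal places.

y* = 1.135

At the steady state, Δk = 0, so s·k^α = (n + δ)·k.
Rearranging, k^(1−α) = s / (n + δ).
k^0.62 = 0.15 / (0.025 + 0.097) = 0.15 / 0.122 = 1.2295
k* = 1.2295^(1/0.62) ≈ 1.3955
y* = (k*)^α = 1.3955^0.38 ≈ 1.1350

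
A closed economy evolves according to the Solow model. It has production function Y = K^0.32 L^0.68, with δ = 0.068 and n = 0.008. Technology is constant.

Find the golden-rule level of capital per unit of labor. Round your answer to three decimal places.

The golden rule sets f'(k) = n + δ, i.e. α·k^(α−1) = n + δ.
So k^(1−α) = α / (n + δ) = 0.32 / 0.076 = 4.2105.
k_gold = 4.2105^(1/0.68) ≈ 8.2820

k_gold ≈ 8.282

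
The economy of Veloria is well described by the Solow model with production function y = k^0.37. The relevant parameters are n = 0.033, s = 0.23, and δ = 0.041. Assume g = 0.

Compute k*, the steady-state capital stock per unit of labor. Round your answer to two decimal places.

k* = 6.05

In steady state, investment equals break-even investment: s·k^α = (n + δ)·k.
Dividing both sides by k: k^(1−α) = s / (n + δ).
k^0.63 = 0.23 / (0.033 + 0.041) = 0.23 / 0.074 = 3.1081
k* = 3.1081^(1/0.63) ≈ 6.0498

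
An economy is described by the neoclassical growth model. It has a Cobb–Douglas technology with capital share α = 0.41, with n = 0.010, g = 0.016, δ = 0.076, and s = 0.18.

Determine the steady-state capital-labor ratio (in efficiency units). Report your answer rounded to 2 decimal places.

k* ≈ 2.62

Steady state requires s·f(k) = (n + g + δ)·k, i.e. s·k^α = (n + g + δ)·k.
Rearranging, k^(1−α) = s / (n + g + δ).
k^0.59 = 0.18 / (0.010 + 0.016 + 0.076) = 0.18 / 0.102 = 1.7647
k* = 1.7647^(1/0.59) ≈ 2.6187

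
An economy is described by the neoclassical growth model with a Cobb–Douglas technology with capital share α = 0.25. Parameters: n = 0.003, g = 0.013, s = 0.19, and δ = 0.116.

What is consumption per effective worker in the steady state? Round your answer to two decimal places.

c* = 0.91

In steady state, investment equals break-even investment: s·k^α = (n + g + δ)·k.
Dividing both sides by k: k^(1−α) = s / (n + g + δ).
k^0.75 = 0.19 / (0.003 + 0.013 + 0.116) = 0.19 / 0.132 = 1.4394
k* = 1.4394^(1/0.75) ≈ 1.6252
y* = (k*)^α = 1.6252^0.25 ≈ 1.1291
c* = (1 − s)·y* = (1 − 0.19) × 1.1291 ≈ 0.9146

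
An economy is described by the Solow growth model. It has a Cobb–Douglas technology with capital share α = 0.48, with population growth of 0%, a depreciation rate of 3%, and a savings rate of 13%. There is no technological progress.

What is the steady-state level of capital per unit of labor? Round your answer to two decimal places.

k* = 16.77

In steady state, investment equals break-even investment: s·k^α = (n + δ)·k.
Rearranging, k^(1−α) = s / (n + δ).
k^0.52 = 0.13 / (0.000 + 0.030) = 0.13 / 0.030 = 4.3333
k* = 4.3333^(1/0.52) ≈ 16.7746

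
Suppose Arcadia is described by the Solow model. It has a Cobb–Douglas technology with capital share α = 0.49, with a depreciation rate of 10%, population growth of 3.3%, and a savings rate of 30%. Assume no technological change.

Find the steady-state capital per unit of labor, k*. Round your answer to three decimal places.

Steady state requires s·f(k) = (n + δ)·k, i.e. s·k^α = (n + δ)·k.
Dividing both sides by k: k^(1−α) = s / (n + δ).
k^0.51 = 0.30 / (0.033 + 0.100) = 0.30 / 0.133 = 2.2556
k* = 2.2556^(1/0.51) ≈ 4.9280

k* ≈ 4.928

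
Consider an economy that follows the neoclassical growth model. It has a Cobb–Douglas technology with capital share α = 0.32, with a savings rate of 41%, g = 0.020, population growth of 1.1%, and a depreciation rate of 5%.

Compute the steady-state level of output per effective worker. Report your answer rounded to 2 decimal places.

In steady state, investment equals break-even investment: s·k^α = (n + g + δ)·k.
Rearranging, k^(1−α) = s / (n + g + δ).
k^0.68 = 0.41 / (0.011 + 0.020 + 0.050) = 0.41 / 0.081 = 5.0617
k* = 5.0617^(1/0.68) ≈ 10.8575
y* = (k*)^α = 10.8575^0.32 ≈ 2.1450

y* ≈ 2.15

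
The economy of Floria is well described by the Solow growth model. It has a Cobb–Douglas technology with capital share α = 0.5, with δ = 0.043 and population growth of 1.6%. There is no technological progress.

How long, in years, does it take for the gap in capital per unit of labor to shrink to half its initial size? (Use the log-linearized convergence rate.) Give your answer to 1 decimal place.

Near the steady state the convergence rate is λ = (1 − α)(n + δ).
λ = (1 − 0.5) × 0.059 = 0.5 × 0.059 = 0.0295
Half-life = ln 2 / λ = 0.6931 / 0.0295 ≈ 23.49 years

about 23.5 years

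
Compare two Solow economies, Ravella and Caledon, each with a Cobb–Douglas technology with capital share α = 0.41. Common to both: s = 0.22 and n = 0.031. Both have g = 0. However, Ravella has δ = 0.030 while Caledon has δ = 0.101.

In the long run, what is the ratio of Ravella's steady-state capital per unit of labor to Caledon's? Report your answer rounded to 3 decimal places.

Steady-state k* = [s/(n + δ)]^(1/(1−α)), so the ratio is [ (s_R/(n + δ)_R) / (s_C/(n + δ)_C) ]^1.6949.
s_R/(n + δ)_R = 0.22/0.061 = 3.6066; s_C/(n + δ)_C = 0.22/0.132 = 1.6667.
Ratio = (3.6066/1.6667)^1.6949 = 2.1639^1.6949 ≈ 3.6999

k*_R / k*_C ≈ 3.700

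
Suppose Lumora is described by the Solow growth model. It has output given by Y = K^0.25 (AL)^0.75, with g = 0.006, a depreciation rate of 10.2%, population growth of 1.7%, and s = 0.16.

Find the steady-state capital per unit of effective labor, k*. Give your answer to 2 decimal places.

At the steady state, Δk = 0, so s·k^α = (n + g + δ)·k.
Rearranging, k^(1−α) = s / (n + g + δ).
k^0.75 = 0.16 / (0.017 + 0.006 + 0.102) = 0.16 / 0.125 = 1.2800
k* = 1.2800^(1/0.75) ≈ 1.3898

k* ≈ 1.39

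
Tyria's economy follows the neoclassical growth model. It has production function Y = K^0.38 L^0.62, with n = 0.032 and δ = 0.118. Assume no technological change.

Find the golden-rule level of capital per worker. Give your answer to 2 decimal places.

k_gold ≈ 4.48

The golden rule sets f'(k) = n + δ, i.e. α·k^(α−1) = n + δ.
So k^(1−α) = α / (n + δ) = 0.38 / 0.150 = 2.5333.
k_gold = 2.5333^(1/0.62) ≈ 4.4782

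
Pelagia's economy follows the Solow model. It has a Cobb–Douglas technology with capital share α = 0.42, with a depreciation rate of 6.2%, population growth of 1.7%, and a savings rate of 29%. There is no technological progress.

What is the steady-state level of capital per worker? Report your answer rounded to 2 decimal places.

At the steady state, Δk = 0, so s·k^α = (n + δ)·k.
Rearranging, k^(1−α) = s / (n + δ).
k^0.58 = 0.29 / (0.017 + 0.062) = 0.29 / 0.079 = 3.6709
k* = 3.6709^(1/0.58) ≈ 9.4134

k* ≈ 9.41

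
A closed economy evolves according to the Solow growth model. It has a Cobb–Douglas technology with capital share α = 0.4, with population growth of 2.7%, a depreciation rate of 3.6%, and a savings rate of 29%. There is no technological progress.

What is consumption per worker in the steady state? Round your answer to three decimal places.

At the steady state, Δk = 0, so s·k^α = (n + δ)·k.
Rearranging, k^(1−α) = s / (n + δ).
k^0.6 = 0.29 / (0.027 + 0.036) = 0.29 / 0.063 = 4.6032
k* = 4.6032^(1/0.6) ≈ 12.7380
y* = (k*)^α = 12.7380^0.4 ≈ 2.7672
c* = (1 − s)·y* = (1 − 0.29) × 2.7672 ≈ 1.9647

c* = 1.965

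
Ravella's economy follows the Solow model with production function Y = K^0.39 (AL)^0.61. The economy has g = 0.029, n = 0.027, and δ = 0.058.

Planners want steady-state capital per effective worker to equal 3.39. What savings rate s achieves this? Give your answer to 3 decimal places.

In steady state, investment equals break-even investment: s·k^α = (n + g + δ)·k.
So s / (n + g + δ) = (k*)^(1−α) = 3.39^0.61 = 2.1058.
Therefore s = 2.1058 × (n + g + δ) = 2.1058 × 0.114 = 0.2401.

s ≈ 0.240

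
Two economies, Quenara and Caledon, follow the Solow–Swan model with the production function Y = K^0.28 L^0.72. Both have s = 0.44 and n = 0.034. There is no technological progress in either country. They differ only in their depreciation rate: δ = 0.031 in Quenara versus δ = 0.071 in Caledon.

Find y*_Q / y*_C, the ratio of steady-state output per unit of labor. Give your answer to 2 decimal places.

ratio ≈ 1.21

Steady-state y* = [s/(n + δ)]^(α/(1−α)), so the ratio is [ (s_Q/(n + δ)_Q) / (s_C/(n + δ)_C) ]^0.3889.
s_Q/(n + δ)_Q = 0.44/0.065 = 6.7692; s_C/(n + δ)_C = 0.44/0.105 = 4.1905.
Ratio = (6.7692/4.1905)^0.3889 = 1.6154^0.3889 ≈ 1.2050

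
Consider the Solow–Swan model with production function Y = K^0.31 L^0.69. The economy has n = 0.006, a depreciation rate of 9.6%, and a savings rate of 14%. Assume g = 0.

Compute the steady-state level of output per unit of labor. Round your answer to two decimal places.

y* ≈ 1.15

Steady state requires s·f(k) = (n + δ)·k, i.e. s·k^α = (n + δ)·k.
Dividing both sides by k: k^(1−α) = s / (n + δ).
k^0.69 = 0.14 / (0.006 + 0.096) = 0.14 / 0.102 = 1.3725
k* = 1.3725^(1/0.69) ≈ 1.5823
y* = (k*)^α = 1.5823^0.31 ≈ 1.1529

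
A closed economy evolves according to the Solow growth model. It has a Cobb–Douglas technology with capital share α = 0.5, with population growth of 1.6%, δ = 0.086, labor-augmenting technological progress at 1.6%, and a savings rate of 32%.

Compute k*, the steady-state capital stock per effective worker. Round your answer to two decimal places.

In steady state, investment equals break-even investment: s·k^α = (n + g + δ)·k.
Dividing both sides by k: k^(1−α) = s / (n + g + δ).
k^0.5 = 0.32 / (0.016 + 0.016 + 0.086) = 0.32 / 0.118 = 2.7119
k* = 2.7119^(1/0.5) ≈ 7.3544

k* ≈ 7.35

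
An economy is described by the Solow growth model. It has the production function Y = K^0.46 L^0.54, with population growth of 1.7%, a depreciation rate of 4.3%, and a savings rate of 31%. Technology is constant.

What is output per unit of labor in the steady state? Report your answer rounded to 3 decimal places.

y* = 4.051

In steady state, investment equals break-even investment: s·k^α = (n + δ)·k.
Dividing both sides by k: k^(1−α) = s / (n + δ).
k^0.54 = 0.31 / (0.017 + 0.043) = 0.31 / 0.060 = 5.1667
k* = 5.1667^(1/0.54) ≈ 20.9298
y* = (k*)^α = 20.9298^0.46 ≈ 4.0509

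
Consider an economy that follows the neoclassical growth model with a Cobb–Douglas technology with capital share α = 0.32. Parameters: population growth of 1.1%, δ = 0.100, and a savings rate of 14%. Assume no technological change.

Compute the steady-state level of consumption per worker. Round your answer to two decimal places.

c* = 0.96

In steady state, investment equals break-even investment: s·k^α = (n + δ)·k.
Dividing both sides by k: k^(1−α) = s / (n + δ).
k^0.68 = 0.14 / (0.011 + 0.100) = 0.14 / 0.111 = 1.2613
k* = 1.2613^(1/0.68) ≈ 1.4069
y* = (k*)^α = 1.4069^0.32 ≈ 1.1154
c* = (1 − s)·y* = (1 − 0.14) × 1.1154 ≈ 0.9592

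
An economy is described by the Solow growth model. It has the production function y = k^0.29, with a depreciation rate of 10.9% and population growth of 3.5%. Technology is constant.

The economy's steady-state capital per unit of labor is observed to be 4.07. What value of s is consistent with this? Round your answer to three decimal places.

s ≈ 0.390

In steady state, investment equals break-even investment: s·k^α = (n + δ)·k.
So s / (n + δ) = (k*)^(1−α) = 4.07^0.71 = 2.7090.
Therefore s = 2.7090 × (n + δ) = 2.7090 × 0.144 = 0.3901.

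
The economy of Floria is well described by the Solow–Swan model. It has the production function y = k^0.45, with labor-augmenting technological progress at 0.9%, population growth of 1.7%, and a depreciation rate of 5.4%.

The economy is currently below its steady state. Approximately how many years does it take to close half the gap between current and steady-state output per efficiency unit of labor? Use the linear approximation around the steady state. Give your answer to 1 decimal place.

Near the steady state the convergence rate is λ = (1 − α)(n + g + δ).
λ = (1 − 0.45) × 0.080 = 0.55 × 0.080 = 0.0440
Half-life = ln 2 / λ = 0.6931 / 0.0440 ≈ 15.75 years

t_½ ≈ 15.8 years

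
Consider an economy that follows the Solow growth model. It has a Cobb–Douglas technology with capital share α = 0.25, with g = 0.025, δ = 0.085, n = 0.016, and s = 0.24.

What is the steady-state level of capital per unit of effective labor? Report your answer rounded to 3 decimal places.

Steady state requires s·f(k) = (n + g + δ)·k, i.e. s·k^α = (n + g + δ)·k.
Dividing both sides by k: k^(1−α) = s / (n + g + δ).
k^0.75 = 0.24 / (0.016 + 0.025 + 0.085) = 0.24 / 0.126 = 1.9048
k* = 1.9048^(1/0.75) ≈ 2.3612

k* ≈ 2.361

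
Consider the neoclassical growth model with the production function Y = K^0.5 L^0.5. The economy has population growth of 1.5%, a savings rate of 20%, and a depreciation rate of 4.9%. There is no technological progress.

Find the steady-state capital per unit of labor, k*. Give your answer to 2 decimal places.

In steady state, investment equals break-even investment: s·k^α = (n + δ)·k.
Rearranging, k^(1−α) = s / (n + δ).
k^0.5 = 0.20 / (0.015 + 0.049) = 0.20 / 0.064 = 3.1250
k* = 3.1250^(1/0.5) ≈ 9.7656

k* = 9.77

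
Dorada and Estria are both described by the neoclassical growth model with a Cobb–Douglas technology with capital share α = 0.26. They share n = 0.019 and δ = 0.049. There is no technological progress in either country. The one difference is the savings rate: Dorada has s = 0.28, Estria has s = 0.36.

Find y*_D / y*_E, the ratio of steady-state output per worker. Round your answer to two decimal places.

Steady-state y* = [s/(n + δ)]^(α/(1−α)), so the ratio is [ (s_D/(n + δ)_D) / (s_E/(n + δ)_E) ]^0.3514.
s_D/(n + δ)_D = 0.28/0.068 = 4.1176; s_E/(n + δ)_E = 0.36/0.068 = 5.2941.
Ratio = (4.1176/5.2941)^0.3514 = 0.7778^0.3514 ≈ 0.9155

y*_D / y*_E ≈ 0.92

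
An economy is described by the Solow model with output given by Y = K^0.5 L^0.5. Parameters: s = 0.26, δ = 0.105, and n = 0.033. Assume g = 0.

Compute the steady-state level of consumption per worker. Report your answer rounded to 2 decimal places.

c* ≈ 1.39

Steady state requires s·f(k) = (n + δ)·k, i.e. s·k^α = (n + δ)·k.
Rearranging, k^(1−α) = s / (n + δ).
k^0.5 = 0.26 / (0.033 + 0.105) = 0.26 / 0.138 = 1.8841
k* = 1.8841^(1/0.5) ≈ 3.5498
y* = (k*)^α = 3.5498^0.5 ≈ 1.8841
c* = (1 − s)·y* = (1 − 0.26) × 1.8841 ≈ 1.3942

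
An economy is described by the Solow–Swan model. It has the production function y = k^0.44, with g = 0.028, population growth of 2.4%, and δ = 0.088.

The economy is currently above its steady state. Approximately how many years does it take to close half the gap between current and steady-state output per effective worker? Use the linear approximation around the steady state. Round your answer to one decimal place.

half-life ≈ 8.8 years

Near the steady state the convergence rate is λ = (1 − α)(n + g + δ).
λ = (1 − 0.44) × 0.140 = 0.56 × 0.140 = 0.0784
Half-life = ln 2 / λ = 0.6931 / 0.0784 ≈ 8.84 years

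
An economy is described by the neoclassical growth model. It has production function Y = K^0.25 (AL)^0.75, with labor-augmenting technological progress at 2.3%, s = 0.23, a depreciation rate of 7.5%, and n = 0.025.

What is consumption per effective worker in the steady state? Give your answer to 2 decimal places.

c* ≈ 0.95

In steady state, investment equals break-even investment: s·k^α = (n + g + δ)·k.
Rearranging, k^(1−α) = s / (n + g + δ).
k^0.75 = 0.23 / (0.025 + 0.023 + 0.075) = 0.23 / 0.123 = 1.8699
k* = 1.8699^(1/0.75) ≈ 2.3037
y* = (k*)^α = 2.3037^0.25 ≈ 1.2320
c* = (1 − s)·y* = (1 − 0.23) × 1.2320 ≈ 0.9486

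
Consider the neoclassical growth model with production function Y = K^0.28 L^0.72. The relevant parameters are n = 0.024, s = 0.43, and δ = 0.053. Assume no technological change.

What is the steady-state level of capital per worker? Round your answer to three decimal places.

k* = 10.901

At the steady state, Δk = 0, so s·k^α = (n + δ)·k.
Dividing both sides by k: k^(1−α) = s / (n + δ).
k^0.72 = 0.43 / (0.024 + 0.053) = 0.43 / 0.077 = 5.5844
k* = 5.5844^(1/0.72) ≈ 10.9010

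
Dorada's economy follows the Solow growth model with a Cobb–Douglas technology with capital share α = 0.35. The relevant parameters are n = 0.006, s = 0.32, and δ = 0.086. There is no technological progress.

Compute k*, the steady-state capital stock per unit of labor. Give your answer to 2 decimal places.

Steady state requires s·f(k) = (n + δ)·k, i.e. s·k^α = (n + δ)·k.
Rearranging, k^(1−α) = s / (n + δ).
k^0.65 = 0.32 / (0.006 + 0.086) = 0.32 / 0.092 = 3.4783
k* = 3.4783^(1/0.65) ≈ 6.8057

k* = 6.81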